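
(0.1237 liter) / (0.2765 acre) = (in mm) 0.0001105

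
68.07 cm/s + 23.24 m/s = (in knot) 46.5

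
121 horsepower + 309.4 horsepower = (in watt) 3.209e+05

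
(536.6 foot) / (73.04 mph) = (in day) 5.798e-05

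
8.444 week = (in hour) 1419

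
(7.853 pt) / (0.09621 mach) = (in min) 1.409e-06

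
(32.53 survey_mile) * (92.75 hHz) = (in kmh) 1.748e+09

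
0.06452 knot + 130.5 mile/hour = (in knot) 113.5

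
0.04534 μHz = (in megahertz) 4.534e-14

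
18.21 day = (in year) 0.04989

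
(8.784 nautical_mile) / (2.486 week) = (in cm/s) 1.082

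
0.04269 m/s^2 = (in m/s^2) 0.04269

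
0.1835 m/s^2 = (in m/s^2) 0.1835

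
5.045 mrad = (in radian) 0.005045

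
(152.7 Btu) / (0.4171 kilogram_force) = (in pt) 1.116e+08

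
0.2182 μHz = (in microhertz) 0.2182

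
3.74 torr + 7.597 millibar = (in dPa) 1.258e+04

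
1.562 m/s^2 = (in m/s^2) 1.562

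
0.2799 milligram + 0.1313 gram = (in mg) 131.6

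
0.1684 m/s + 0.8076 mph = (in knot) 1.029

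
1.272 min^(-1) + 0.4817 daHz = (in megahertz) 4.838e-06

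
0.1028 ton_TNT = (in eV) 2.685e+27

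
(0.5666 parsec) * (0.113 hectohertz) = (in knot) 3.84e+17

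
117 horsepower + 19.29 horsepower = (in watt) 1.016e+05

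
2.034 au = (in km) 3.043e+08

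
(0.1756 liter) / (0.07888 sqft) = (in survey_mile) 1.489e-05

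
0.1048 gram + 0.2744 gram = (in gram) 0.3792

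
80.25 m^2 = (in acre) 0.01983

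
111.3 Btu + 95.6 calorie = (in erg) 1.178e+12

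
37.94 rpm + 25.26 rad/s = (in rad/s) 29.23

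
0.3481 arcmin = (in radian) 0.0001013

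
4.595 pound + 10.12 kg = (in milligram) 1.22e+07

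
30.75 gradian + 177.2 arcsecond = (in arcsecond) 9.981e+04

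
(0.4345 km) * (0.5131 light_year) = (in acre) 5.212e+14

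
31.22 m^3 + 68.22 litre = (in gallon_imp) 6882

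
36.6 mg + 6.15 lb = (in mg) 2.79e+06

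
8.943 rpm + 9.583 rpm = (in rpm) 18.53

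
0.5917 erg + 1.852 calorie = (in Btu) 0.007344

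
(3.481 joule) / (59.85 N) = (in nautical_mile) 3.141e-05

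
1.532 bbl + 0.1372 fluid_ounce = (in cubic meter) 0.2436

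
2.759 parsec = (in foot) 2.793e+17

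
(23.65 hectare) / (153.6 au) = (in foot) 3.377e-08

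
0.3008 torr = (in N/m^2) 40.1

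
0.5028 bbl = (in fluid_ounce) 2703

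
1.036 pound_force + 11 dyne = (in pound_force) 1.036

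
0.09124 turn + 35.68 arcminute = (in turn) 0.09289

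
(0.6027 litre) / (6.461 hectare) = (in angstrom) 93.28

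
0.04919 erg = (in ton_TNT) 1.176e-18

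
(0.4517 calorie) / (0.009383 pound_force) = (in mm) 4.528e+04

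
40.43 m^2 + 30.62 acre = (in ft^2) 1.334e+06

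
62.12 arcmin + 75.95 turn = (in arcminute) 1.641e+06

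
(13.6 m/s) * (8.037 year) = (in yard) 3.77e+09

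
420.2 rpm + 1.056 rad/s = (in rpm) 430.3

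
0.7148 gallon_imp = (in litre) 3.25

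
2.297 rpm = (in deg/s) 13.78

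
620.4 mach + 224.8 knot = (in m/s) 2.114e+05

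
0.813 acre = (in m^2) 3290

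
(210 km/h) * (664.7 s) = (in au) 2.592e-07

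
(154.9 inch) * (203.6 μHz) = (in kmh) 0.002884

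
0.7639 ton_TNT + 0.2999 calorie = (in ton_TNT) 0.7639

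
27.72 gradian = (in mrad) 435.4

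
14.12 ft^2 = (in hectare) 0.0001312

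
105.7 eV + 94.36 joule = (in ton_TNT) 2.255e-08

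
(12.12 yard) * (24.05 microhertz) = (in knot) 0.0005181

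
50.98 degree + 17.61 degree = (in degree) 68.59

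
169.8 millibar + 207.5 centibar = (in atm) 2.215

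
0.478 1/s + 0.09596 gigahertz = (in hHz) 9.596e+05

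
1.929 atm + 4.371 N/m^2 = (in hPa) 1955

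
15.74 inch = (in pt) 1133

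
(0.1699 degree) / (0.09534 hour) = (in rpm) 8.25e-05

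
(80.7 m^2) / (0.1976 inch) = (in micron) 1.608e+10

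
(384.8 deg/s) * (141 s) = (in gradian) 6.029e+04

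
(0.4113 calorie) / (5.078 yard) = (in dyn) 3.706e+04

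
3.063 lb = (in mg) 1.389e+06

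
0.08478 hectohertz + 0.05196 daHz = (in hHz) 0.08998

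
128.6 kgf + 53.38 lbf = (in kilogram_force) 152.8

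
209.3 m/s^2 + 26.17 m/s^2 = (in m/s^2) 235.5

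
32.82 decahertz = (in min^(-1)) 1.969e+04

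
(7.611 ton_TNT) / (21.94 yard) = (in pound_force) 3.568e+08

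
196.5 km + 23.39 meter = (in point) 5.571e+08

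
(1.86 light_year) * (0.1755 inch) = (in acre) 1.938e+10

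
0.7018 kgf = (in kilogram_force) 0.7018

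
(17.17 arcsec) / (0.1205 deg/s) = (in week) 6.544e-08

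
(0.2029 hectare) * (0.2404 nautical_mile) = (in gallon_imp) 1.987e+08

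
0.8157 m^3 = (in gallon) 215.5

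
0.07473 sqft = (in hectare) 6.943e-07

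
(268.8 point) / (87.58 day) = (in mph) 2.803e-08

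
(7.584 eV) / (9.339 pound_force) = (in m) 2.925e-20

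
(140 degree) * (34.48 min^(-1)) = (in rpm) 13.41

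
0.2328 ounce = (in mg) 6600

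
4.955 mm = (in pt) 14.05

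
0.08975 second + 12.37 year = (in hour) 1.084e+05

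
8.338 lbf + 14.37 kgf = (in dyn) 1.78e+07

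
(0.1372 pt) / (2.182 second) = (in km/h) 7.986e-05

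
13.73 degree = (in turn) 0.03814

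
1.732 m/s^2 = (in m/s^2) 1.732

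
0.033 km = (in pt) 9.354e+04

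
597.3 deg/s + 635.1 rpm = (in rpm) 734.7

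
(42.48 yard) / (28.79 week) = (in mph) 4.99e-06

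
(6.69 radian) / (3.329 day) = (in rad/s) 2.326e-05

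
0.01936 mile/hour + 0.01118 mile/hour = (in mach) 4.01e-05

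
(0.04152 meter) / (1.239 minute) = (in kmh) 0.002011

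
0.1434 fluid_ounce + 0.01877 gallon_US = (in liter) 0.07529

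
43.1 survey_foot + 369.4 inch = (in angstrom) 2.252e+11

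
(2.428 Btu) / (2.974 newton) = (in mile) 0.5352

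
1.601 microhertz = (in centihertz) 0.0001601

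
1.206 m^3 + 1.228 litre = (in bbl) 7.593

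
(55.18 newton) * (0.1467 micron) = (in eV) 5.052e+13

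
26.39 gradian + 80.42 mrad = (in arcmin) 1702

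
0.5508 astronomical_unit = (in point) 2.336e+14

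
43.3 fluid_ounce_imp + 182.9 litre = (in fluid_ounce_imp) 6480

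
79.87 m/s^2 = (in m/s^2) 79.87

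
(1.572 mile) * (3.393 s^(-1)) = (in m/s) 8584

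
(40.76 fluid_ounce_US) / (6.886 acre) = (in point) 0.0001226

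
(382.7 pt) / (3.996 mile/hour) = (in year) 2.397e-09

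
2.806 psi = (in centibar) 19.35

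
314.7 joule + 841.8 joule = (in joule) 1156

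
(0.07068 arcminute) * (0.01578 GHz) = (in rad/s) 324.4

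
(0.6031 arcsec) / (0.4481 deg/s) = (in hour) 1.039e-07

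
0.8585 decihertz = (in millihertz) 85.85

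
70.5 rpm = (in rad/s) 7.383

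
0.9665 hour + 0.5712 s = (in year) 0.0001103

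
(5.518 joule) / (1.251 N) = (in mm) 4411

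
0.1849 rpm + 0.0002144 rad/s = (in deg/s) 1.122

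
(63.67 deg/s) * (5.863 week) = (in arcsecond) 8.128e+11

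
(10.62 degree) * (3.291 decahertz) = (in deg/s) 349.5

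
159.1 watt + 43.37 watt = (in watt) 202.5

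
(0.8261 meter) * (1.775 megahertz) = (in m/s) 1.466e+06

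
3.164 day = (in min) 4556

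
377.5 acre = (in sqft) 1.644e+07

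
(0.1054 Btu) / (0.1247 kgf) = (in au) 6.079e-10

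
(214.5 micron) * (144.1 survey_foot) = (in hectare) 9.421e-07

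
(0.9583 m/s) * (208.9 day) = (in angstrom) 1.73e+17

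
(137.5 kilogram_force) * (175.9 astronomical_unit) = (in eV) 2.215e+35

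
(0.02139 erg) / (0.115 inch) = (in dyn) 0.07323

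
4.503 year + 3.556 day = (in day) 1647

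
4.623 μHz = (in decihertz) 4.623e-05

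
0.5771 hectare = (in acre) 1.426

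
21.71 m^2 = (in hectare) 0.002171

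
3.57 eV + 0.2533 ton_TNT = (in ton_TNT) 0.2533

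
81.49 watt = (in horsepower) 0.1093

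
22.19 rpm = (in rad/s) 2.324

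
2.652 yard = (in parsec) 7.859e-17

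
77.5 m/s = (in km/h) 279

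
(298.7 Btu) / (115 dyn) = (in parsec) 8.881e-09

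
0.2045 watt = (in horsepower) 0.0002742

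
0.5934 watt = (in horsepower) 0.0007958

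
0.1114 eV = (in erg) 1.785e-13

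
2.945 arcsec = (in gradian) 0.000909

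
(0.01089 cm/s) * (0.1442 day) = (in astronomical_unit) 9.069e-12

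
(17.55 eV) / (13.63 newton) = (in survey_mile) 1.282e-22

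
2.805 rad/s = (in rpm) 26.79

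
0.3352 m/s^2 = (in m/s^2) 0.3352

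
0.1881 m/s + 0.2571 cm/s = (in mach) 0.00056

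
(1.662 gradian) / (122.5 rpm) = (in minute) 3.392e-05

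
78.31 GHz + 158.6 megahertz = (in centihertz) 7.847e+12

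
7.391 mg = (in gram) 0.007391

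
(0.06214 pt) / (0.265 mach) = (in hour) 6.748e-11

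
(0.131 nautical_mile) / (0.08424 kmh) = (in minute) 172.8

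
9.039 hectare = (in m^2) 9.039e+04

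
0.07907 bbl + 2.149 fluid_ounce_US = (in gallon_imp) 2.779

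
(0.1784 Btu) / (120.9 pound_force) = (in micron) 3.5e+05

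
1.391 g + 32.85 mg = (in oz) 0.05022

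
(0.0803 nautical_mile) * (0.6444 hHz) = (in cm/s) 9.583e+05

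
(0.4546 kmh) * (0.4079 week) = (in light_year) 3.293e-12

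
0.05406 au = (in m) 8.087e+09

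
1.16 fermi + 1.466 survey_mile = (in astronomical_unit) 1.577e-08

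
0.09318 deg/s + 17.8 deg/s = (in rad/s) 0.3123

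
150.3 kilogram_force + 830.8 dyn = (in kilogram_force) 150.3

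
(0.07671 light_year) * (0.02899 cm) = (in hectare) 2.104e+07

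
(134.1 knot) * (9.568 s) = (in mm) 6.601e+05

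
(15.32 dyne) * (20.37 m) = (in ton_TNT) 7.459e-13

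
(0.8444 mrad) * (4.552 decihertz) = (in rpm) 0.00367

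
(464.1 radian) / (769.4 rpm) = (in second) 5.76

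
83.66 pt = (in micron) 2.951e+04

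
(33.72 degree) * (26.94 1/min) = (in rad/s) 0.2642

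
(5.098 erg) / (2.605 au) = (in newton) 1.308e-18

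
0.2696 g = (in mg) 269.6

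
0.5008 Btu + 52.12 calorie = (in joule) 746.4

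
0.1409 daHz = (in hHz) 0.01409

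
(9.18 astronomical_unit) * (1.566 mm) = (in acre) 5.314e+05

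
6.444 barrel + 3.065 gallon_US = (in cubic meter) 1.036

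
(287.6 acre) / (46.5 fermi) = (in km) 2.503e+16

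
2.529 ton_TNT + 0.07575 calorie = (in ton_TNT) 2.529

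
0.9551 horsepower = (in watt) 712.2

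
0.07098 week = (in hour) 11.92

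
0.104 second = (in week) 1.72e-07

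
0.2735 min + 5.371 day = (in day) 5.371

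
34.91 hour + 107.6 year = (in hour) 9.426e+05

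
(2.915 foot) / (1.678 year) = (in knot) 3.264e-08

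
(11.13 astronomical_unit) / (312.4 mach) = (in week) 25.88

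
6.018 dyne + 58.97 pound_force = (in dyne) 2.623e+07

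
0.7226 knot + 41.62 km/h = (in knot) 23.2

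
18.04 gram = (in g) 18.04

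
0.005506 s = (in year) 1.746e-10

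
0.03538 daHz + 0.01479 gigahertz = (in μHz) 1.479e+13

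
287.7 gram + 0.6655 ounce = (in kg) 0.3066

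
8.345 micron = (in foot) 2.738e-05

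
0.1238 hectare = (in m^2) 1238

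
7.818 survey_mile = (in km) 12.58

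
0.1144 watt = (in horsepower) 0.0001534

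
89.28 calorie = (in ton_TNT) 8.928e-08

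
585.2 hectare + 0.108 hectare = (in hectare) 585.3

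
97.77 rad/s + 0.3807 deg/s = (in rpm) 933.7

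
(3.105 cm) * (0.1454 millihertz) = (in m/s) 4.515e-06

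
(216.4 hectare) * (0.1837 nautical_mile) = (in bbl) 4.631e+09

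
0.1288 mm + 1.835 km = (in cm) 1.835e+05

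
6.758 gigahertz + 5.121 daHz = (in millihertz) 6.758e+12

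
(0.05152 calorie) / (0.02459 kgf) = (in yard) 0.9776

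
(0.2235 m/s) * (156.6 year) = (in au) 0.007378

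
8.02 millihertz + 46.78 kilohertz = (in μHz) 4.678e+10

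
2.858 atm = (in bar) 2.896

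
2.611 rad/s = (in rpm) 24.93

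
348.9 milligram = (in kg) 0.0003489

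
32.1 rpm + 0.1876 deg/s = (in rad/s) 3.365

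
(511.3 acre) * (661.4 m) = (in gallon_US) 3.615e+11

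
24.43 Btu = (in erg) 2.578e+11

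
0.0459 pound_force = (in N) 0.2042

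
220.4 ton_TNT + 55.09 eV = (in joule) 9.222e+11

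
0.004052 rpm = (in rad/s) 0.0004243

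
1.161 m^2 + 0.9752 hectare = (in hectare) 0.9753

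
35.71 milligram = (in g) 0.03571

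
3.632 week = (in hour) 610.2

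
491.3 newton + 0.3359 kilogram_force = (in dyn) 4.946e+07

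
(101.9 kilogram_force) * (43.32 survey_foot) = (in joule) 1.319e+04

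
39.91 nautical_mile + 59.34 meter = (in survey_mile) 45.96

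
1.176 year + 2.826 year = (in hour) 3.506e+04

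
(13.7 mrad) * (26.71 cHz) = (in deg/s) 0.2097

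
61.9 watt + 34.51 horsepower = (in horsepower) 34.59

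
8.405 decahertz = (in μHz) 8.405e+07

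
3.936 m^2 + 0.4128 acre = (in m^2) 1674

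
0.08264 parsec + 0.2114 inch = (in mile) 1.584e+12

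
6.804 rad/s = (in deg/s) 389.8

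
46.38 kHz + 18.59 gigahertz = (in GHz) 18.59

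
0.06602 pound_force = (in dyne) 2.937e+04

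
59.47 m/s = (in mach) 0.1747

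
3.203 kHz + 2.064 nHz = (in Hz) 3203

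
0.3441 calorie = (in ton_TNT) 3.441e-10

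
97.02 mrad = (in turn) 0.01544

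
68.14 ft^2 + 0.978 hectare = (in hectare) 0.9786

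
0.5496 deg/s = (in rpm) 0.0916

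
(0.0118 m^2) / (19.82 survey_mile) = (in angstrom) 3699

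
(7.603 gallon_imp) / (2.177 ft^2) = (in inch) 6.728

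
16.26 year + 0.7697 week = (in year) 16.27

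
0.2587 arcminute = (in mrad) 0.07525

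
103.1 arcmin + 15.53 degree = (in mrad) 301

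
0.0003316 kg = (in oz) 0.0117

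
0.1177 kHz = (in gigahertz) 1.177e-07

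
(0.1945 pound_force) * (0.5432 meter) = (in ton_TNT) 1.123e-10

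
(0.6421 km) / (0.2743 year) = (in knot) 0.0001443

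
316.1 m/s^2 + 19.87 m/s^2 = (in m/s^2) 336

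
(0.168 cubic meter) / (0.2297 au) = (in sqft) 5.263e-11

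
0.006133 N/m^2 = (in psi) 8.895e-07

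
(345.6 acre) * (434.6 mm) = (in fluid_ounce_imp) 2.139e+10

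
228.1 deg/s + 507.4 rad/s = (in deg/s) 2.93e+04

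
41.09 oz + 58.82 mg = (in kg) 1.165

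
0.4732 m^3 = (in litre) 473.2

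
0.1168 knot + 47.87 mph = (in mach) 0.06302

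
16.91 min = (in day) 0.01174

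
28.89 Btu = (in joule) 3.048e+04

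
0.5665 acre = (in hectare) 0.2293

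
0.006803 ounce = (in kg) 0.0001929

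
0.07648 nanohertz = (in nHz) 0.07648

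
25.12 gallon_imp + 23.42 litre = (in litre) 137.6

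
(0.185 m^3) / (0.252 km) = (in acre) 1.814e-07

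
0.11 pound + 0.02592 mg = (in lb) 0.11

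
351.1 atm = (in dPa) 3.558e+08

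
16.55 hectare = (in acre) 40.9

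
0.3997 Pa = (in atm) 3.945e-06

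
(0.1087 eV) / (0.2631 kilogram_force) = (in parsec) 2.187e-37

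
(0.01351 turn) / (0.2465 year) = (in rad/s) 1.092e-08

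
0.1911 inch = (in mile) 3.016e-06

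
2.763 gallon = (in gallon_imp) 2.301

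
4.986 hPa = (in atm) 0.004921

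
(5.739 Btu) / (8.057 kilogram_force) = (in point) 2.172e+05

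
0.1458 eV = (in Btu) 2.214e-23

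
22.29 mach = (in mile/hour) 1.698e+04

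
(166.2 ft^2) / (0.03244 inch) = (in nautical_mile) 10.12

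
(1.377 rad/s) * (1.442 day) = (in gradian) 1.092e+07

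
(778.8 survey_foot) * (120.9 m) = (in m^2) 2.87e+04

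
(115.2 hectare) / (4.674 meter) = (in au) 1.648e-06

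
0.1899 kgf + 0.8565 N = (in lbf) 0.6112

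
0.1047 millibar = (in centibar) 0.01047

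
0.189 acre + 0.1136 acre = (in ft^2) 1.318e+04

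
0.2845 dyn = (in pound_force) 6.396e-07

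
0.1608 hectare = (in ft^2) 1.731e+04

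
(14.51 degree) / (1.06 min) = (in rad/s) 0.003982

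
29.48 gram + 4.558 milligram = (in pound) 0.065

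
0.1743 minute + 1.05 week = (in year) 0.02014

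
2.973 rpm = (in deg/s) 17.84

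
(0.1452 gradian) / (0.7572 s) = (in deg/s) 0.1726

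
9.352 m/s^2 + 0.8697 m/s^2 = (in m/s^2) 10.22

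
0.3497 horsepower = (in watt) 260.8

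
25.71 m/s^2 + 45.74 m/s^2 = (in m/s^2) 71.45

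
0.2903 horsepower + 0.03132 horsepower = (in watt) 239.8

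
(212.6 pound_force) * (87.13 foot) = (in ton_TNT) 6.003e-06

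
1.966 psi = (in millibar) 135.6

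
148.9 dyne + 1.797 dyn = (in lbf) 0.0003388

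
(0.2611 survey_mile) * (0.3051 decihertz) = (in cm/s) 1282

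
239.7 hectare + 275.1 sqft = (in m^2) 2.397e+06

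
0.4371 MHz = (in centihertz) 4.371e+07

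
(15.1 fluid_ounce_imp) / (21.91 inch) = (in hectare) 7.709e-08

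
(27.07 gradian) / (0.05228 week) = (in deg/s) 0.0007705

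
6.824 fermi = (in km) 6.824e-18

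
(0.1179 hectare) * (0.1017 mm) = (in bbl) 0.7542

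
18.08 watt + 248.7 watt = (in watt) 266.8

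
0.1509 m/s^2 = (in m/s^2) 0.1509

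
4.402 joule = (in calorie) 1.052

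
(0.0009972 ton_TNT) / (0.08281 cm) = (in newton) 5.038e+09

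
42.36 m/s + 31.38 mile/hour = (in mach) 0.1656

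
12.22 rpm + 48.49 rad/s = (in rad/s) 49.77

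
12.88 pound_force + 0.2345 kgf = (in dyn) 5.959e+06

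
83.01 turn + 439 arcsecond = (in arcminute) 1.793e+06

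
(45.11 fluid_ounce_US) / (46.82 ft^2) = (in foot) 0.001006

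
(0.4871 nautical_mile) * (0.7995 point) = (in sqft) 2.739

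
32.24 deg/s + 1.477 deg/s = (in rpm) 5.62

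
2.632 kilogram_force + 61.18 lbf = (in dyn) 2.98e+07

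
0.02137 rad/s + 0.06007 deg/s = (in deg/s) 1.284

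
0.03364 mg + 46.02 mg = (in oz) 0.001624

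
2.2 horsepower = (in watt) 1641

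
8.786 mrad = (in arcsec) 1812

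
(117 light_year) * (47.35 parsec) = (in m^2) 1.617e+36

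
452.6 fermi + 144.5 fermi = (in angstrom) 0.005971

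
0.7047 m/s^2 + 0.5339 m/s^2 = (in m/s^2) 1.239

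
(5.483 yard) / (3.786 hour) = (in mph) 0.0008229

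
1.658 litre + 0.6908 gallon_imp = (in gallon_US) 1.268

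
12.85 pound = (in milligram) 5.829e+06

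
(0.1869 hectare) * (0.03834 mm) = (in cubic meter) 0.07166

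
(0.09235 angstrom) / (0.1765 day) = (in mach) 1.779e-18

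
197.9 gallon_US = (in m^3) 0.7491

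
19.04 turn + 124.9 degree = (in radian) 121.8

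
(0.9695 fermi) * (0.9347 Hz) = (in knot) 1.761e-15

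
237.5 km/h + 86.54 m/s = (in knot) 296.5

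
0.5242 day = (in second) 4.529e+04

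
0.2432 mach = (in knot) 161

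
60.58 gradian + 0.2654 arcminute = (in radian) 0.9517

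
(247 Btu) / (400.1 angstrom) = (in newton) 6.513e+12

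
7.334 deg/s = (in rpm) 1.222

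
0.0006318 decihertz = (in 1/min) 0.003791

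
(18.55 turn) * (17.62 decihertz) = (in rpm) 1961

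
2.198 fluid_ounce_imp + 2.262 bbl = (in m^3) 0.3597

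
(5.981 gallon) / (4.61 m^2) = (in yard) 0.005371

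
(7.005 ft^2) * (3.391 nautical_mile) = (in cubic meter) 4087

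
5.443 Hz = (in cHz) 544.3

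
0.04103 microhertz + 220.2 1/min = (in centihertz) 367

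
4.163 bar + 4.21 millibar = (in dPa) 4.167e+06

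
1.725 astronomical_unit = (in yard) 2.822e+11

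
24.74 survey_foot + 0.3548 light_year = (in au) 2.244e+04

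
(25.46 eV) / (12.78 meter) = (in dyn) 3.192e-14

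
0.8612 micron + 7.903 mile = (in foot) 4.173e+04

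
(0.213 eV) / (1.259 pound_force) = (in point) 1.727e-17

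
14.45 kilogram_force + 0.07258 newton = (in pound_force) 31.87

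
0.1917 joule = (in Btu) 0.0001817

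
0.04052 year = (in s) 1.278e+06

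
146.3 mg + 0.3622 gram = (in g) 0.5085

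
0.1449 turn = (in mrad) 910.4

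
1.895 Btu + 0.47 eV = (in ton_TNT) 4.779e-07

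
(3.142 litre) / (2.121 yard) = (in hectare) 1.62e-07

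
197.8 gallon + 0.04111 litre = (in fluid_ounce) 2.532e+04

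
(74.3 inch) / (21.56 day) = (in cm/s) 0.0001013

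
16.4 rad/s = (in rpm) 156.6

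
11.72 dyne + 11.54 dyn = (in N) 0.0002326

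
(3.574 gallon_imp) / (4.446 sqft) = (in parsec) 1.275e-18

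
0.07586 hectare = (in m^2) 758.6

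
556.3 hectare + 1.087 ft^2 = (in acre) 1375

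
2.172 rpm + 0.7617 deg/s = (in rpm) 2.299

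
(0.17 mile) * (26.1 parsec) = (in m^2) 2.203e+20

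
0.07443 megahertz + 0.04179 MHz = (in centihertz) 1.162e+07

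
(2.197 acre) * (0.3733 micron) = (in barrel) 0.02088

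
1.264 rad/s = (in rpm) 12.07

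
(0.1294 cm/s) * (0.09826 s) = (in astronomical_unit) 8.499e-16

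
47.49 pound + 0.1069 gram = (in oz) 759.8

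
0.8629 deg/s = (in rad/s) 0.01506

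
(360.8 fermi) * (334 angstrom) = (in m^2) 1.205e-20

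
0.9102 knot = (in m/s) 0.4682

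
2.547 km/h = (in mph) 1.583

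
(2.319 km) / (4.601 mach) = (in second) 1.48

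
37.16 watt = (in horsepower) 0.04983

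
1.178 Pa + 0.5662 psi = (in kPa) 3.905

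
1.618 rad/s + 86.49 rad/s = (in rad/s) 88.11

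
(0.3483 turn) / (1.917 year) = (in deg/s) 2.074e-06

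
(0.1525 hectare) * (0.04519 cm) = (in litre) 689.1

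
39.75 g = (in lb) 0.08763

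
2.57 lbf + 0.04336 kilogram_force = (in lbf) 2.666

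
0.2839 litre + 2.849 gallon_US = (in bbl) 0.06962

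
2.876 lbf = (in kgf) 1.305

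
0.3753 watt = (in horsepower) 0.0005033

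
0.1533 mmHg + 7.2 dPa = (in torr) 0.1587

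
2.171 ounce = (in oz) 2.171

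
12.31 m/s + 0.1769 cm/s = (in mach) 0.03616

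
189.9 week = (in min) 1.914e+06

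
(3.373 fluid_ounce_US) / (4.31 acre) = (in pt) 1.621e-05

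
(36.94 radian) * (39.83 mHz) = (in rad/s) 1.471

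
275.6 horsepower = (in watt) 2.055e+05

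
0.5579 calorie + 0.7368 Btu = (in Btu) 0.739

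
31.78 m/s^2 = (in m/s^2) 31.78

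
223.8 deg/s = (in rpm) 37.3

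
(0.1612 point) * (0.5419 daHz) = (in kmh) 0.001109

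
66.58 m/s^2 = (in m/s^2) 66.58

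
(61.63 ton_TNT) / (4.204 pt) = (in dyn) 1.739e+19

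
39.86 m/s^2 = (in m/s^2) 39.86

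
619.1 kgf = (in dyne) 6.071e+08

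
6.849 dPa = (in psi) 9.934e-05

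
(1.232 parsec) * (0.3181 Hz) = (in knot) 2.351e+16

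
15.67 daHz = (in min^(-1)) 9402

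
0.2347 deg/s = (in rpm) 0.03912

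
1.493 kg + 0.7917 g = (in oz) 52.69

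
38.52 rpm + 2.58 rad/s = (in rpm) 63.16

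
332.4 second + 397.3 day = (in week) 56.76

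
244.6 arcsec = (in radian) 0.001186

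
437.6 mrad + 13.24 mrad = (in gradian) 28.7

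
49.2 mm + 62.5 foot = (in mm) 1.91e+04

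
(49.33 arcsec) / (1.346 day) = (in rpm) 1.964e-08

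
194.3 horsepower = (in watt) 1.449e+05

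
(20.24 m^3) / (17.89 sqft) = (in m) 12.18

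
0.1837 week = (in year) 0.003523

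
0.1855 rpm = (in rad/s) 0.01943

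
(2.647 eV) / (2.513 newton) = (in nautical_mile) 9.112e-23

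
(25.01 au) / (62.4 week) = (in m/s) 9.914e+04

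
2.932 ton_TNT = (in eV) 7.657e+28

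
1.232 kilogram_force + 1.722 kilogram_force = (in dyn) 2.897e+06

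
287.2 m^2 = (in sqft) 3091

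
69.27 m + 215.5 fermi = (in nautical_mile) 0.0374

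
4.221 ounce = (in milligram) 1.197e+05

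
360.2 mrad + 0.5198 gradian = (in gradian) 23.45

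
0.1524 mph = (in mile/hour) 0.1524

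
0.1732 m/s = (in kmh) 0.6235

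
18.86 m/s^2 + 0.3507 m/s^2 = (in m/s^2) 19.21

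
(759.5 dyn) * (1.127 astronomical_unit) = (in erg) 1.28e+16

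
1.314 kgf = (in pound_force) 2.897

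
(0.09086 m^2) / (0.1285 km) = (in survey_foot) 0.00232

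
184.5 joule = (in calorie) 44.1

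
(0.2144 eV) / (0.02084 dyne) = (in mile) 1.024e-16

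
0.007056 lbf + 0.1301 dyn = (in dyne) 3139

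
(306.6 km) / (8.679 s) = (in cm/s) 3.533e+06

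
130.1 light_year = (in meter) 1.231e+18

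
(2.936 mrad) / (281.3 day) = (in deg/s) 6.921e-09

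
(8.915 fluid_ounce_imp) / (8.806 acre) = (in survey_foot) 2.332e-08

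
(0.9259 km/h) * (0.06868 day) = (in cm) 1.526e+05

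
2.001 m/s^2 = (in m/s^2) 2.001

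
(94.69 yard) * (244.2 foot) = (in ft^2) 6.937e+04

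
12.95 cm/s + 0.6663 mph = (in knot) 0.8307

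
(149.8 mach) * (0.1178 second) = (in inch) 2.366e+05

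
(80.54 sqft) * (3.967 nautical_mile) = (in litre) 5.497e+07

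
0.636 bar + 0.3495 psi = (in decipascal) 6.601e+05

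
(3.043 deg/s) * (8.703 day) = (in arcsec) 8.237e+09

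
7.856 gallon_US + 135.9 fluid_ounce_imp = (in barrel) 0.2113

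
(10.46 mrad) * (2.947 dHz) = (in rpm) 0.02944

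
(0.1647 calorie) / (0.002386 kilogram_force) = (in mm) 2.945e+04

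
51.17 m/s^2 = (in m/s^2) 51.17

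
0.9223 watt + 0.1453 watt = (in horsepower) 0.001432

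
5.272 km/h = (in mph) 3.276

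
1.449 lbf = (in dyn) 6.445e+05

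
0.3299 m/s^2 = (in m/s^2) 0.3299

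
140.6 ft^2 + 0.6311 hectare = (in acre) 1.563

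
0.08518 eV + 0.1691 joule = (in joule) 0.1691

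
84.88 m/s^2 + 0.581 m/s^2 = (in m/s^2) 85.46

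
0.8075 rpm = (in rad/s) 0.08456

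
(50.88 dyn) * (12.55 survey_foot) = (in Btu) 1.845e-06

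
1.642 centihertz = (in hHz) 0.0001642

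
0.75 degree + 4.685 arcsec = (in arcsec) 2705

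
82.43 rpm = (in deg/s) 494.6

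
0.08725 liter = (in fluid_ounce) 2.95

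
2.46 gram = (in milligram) 2460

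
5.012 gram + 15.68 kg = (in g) 1.569e+04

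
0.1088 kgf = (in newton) 1.067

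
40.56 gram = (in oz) 1.431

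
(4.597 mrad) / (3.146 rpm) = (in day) 1.615e-07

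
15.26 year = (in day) 5570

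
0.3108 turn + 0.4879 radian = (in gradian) 155.4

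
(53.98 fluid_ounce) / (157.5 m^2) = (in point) 0.02873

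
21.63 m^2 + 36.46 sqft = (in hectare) 0.002502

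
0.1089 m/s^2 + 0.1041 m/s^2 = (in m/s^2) 0.213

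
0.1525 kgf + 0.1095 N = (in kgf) 0.1637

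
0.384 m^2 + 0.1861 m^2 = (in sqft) 6.137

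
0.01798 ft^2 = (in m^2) 0.00167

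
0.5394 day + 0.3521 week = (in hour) 72.1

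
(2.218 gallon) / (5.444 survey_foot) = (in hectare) 5.06e-07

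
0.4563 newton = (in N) 0.4563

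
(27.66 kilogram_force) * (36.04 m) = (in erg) 9.776e+10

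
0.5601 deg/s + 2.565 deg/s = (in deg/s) 3.125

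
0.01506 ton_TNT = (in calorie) 1.506e+07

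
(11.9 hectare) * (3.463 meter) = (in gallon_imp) 9.065e+07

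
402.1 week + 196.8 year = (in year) 204.5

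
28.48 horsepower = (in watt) 2.124e+04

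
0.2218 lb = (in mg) 1.006e+05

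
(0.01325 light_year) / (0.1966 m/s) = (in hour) 1.771e+11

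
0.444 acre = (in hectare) 0.1797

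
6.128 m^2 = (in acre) 0.001514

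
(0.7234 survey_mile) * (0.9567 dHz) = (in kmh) 401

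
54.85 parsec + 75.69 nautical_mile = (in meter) 1.692e+18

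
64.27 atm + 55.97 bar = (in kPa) 1.211e+04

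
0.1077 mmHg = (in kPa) 0.01436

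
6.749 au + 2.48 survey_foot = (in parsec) 3.272e-05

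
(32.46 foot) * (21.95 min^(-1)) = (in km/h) 13.03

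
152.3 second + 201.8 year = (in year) 201.8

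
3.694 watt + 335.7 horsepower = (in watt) 2.503e+05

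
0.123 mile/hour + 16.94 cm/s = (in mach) 0.000659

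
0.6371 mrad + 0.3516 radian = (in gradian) 22.42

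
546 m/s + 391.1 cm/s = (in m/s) 549.9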